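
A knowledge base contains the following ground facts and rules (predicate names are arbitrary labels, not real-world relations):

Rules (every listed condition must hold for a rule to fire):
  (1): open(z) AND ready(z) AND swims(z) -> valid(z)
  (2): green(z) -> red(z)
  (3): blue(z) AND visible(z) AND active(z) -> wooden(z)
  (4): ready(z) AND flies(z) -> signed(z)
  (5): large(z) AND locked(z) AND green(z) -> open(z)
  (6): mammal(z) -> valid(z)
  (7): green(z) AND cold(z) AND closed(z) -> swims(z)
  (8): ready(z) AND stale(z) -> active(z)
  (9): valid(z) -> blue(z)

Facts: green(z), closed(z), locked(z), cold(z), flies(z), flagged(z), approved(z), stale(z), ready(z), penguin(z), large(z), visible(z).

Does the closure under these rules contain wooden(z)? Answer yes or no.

yes

Round 1 fires (2), (4), (5), (7), (8), giving red(z), signed(z), open(z), swims(z), active(z).
Round 2 fires (1), giving valid(z).
Round 3 fires (9), giving blue(z).
Round 4 fires (3), giving wooden(z).
wooden(z) appears in round 4, so it is derivable.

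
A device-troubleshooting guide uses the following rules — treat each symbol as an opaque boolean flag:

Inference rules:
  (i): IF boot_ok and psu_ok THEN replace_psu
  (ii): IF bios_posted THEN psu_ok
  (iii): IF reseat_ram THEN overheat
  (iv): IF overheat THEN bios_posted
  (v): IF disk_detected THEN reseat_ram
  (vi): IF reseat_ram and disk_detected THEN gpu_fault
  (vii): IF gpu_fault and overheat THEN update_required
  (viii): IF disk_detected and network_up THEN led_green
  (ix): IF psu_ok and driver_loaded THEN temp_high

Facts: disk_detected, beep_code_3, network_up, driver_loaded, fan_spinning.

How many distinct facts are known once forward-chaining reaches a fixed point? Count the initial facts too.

Round 1 fires (v), (viii), giving reseat_ram, led_green.
Round 2 fires (iii), (vi), giving overheat, gpu_fault.
Round 3 fires (iv), (vii), giving bios_posted, update_required.
Round 4 fires (ii), giving psu_ok.
Round 5 fires (ix), giving temp_high.
Closure: {beep_code_3, bios_posted, disk_detected, driver_loaded, fan_spinning, gpu_fault, led_green, network_up, overheat, psu_ok, reseat_ram, temp_high, update_required} — 13 facts.

13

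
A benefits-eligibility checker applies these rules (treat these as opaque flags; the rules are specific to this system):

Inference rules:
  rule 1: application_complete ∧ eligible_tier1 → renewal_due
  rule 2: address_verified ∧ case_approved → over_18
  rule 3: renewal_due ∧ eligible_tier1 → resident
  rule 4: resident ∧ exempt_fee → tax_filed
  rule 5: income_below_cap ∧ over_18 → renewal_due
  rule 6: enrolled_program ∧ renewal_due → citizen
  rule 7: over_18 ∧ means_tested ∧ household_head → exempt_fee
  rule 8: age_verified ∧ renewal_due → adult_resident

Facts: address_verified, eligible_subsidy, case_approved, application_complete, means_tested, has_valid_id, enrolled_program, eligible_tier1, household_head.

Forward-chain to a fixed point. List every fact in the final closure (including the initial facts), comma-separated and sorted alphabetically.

Round 1: rule 1 [application_complete ∧ eligible_tier1 → renewal_due]; rule 2 [address_verified ∧ case_approved → over_18]. Adds renewal_due, over_18.
Round 2: rule 3 [renewal_due ∧ eligible_tier1 → resident]; rule 6 [enrolled_program ∧ renewal_due → citizen]; rule 7 [over_18 ∧ means_tested ∧ household_head → exempt_fee]. Adds resident, citizen, exempt_fee.
Round 3: rule 4 [resident ∧ exempt_fee → tax_filed]. Adds tax_filed.

address_verified, application_complete, case_approved, citizen, eligible_subsidy, eligible_tier1, enrolled_program, exempt_fee, has_valid_id, household_head, means_tested, over_18, renewal_due, resident, tax_filed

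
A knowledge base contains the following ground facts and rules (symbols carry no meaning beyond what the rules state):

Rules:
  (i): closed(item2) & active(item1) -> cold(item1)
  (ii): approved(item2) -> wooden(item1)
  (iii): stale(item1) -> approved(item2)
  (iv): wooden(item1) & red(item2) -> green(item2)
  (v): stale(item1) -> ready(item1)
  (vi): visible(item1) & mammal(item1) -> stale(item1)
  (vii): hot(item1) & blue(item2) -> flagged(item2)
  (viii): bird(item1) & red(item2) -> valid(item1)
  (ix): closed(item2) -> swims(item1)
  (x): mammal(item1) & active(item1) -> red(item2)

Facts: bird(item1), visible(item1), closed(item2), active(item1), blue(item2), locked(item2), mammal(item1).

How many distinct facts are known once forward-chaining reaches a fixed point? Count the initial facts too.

16

Round 1: (i) [closed(item2) & active(item1) -> cold(item1)]; (vi) [visible(item1) & mammal(item1) -> stale(item1)]; (ix) [closed(item2) -> swims(item1)]; (x) [mammal(item1) & active(item1) -> red(item2)]. Adds cold(item1), stale(item1), swims(item1), red(item2).
Round 2: (iii) [stale(item1) -> approved(item2)]; (v) [stale(item1) -> ready(item1)]; (viii) [bird(item1) & red(item2) -> valid(item1)]. Adds approved(item2), ready(item1), valid(item1).
Round 3: (ii) [approved(item2) -> wooden(item1)]. Adds wooden(item1).
Round 4: (iv) [wooden(item1) & red(item2) -> green(item2)]. Adds green(item2).
Closure: {active(item1), approved(item2), bird(item1), blue(item2), closed(item2), cold(item1), green(item2), locked(item2), mammal(item1), ready(item1), red(item2), stale(item1), swims(item1), valid(item1), visible(item1), wooden(item1)} — 16 facts.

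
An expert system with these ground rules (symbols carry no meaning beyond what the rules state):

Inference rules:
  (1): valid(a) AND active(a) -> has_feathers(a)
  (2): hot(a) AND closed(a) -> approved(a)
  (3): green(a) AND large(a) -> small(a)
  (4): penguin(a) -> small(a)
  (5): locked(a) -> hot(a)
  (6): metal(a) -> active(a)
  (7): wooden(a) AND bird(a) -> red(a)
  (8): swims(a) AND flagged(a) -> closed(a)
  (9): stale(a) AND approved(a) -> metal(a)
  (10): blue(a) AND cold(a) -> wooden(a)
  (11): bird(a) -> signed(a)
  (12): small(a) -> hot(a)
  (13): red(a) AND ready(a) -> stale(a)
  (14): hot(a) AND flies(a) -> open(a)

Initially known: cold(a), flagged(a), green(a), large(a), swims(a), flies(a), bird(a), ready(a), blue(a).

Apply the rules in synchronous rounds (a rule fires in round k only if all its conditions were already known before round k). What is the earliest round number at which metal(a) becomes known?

[1] (3) [green(a) AND large(a) -> small(a)]; (8) [swims(a) AND flagged(a) -> closed(a)]; (10) [blue(a) AND cold(a) -> wooden(a)]; (11) [bird(a) -> signed(a)]. ⇒ new: small(a), closed(a), wooden(a), signed(a).
[2] (7) [wooden(a) AND bird(a) -> red(a)]; (12) [small(a) -> hot(a)]. ⇒ new: red(a), hot(a).
[3] (2) [hot(a) AND closed(a) -> approved(a)]; (13) [red(a) AND ready(a) -> stale(a)]; (14) [hot(a) AND flies(a) -> open(a)]. ⇒ new: approved(a), stale(a), open(a).
[4] (9) [stale(a) AND approved(a) -> metal(a)]. ⇒ new: metal(a).
metal(a) first appears in round 4.

4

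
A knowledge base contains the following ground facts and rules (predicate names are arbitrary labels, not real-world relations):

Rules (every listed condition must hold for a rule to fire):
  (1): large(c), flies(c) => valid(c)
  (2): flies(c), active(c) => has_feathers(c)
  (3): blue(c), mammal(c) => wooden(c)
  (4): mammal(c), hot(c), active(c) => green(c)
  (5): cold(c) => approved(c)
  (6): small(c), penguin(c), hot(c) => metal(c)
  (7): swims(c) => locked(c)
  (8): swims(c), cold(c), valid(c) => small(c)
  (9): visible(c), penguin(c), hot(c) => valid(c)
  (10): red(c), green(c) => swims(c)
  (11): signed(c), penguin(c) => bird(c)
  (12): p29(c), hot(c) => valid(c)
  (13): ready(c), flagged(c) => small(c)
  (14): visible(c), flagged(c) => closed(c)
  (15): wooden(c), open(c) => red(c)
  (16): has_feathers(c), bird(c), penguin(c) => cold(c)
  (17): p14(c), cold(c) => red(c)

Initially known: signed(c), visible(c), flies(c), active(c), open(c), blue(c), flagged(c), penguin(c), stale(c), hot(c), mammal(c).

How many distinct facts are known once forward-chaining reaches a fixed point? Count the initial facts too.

Round 1: (2) [flies(c), active(c) => has_feathers(c)]; (3) [blue(c), mammal(c) => wooden(c)]; (4) [mammal(c), hot(c), active(c) => green(c)]; (9) [visible(c), penguin(c), hot(c) => valid(c)]; (11) [signed(c), penguin(c) => bird(c)]; (14) [visible(c), flagged(c) => closed(c)]. Adds has_feathers(c), wooden(c), green(c), valid(c), bird(c), closed(c).
Round 2: (15) [wooden(c), open(c) => red(c)]; (16) [has_feathers(c), bird(c), penguin(c) => cold(c)]. Adds red(c), cold(c).
Round 3: (5) [cold(c) => approved(c)]; (10) [red(c), green(c) => swims(c)]. Adds approved(c), swims(c).
Round 4: (7) [swims(c) => locked(c)]; (8) [swims(c), cold(c), valid(c) => small(c)]. Adds locked(c), small(c).
Round 5: (6) [small(c), penguin(c), hot(c) => metal(c)]. Adds metal(c).
Closure: {active(c), approved(c), bird(c), blue(c), closed(c), cold(c), flagged(c), flies(c), green(c), has_feathers(c), hot(c), locked(c), mammal(c), metal(c), open(c), penguin(c), red(c), signed(c), small(c), stale(c), swims(c), valid(c), visible(c), wooden(c)} — 24 facts.

24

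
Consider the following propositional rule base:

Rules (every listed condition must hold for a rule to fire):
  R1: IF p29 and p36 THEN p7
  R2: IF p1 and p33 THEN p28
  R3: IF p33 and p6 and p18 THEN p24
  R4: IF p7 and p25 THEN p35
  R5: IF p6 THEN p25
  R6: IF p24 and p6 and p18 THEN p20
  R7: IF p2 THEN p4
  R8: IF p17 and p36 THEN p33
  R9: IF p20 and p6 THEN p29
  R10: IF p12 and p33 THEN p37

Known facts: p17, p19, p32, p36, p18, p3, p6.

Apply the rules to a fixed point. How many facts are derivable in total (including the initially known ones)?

14

[1] R5 [IF p6 THEN p25]; R8 [IF p17 and p36 THEN p33]. ⇒ new: p25, p33.
[2] R3 [IF p33 and p6 and p18 THEN p24]. ⇒ new: p24.
[3] R6 [IF p24 and p6 and p18 THEN p20]. ⇒ new: p20.
[4] R9 [IF p20 and p6 THEN p29]. ⇒ new: p29.
[5] R1 [IF p29 and p36 THEN p7]. ⇒ new: p7.
[6] R4 [IF p7 and p25 THEN p35]. ⇒ new: p35.
Closure: {p17, p18, p19, p20, p24, p25, p29, p3, p32, p33, p35, p36, p6, p7} — 14 facts.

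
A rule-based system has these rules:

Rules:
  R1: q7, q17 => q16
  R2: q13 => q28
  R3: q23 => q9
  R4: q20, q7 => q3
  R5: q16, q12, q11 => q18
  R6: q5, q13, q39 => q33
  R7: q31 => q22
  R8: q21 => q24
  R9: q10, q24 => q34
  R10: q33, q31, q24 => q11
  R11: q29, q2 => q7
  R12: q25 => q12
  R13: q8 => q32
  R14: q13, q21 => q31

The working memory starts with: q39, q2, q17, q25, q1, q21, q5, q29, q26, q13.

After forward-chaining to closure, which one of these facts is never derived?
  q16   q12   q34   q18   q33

q34

Round 1: R2 [q13 => q28]; R6 [q5, q13, q39 => q33]; R8 [q21 => q24]; R11 [q29, q2 => q7]; R12 [q25 => q12]; R14 [q13, q21 => q31]. New: q28, q33, q24, q7, q12, q31.
Round 2: R1 [q7, q17 => q16]; R7 [q31 => q22]; R10 [q33, q31, q24 => q11]. New: q16, q22, q11.
Round 3: R5 [q16, q12, q11 => q18]. New: q18.
Derived: q12 (round 1), q16 (round 2), q18 (round 3), q33 (round 1). q34 never appears in any round.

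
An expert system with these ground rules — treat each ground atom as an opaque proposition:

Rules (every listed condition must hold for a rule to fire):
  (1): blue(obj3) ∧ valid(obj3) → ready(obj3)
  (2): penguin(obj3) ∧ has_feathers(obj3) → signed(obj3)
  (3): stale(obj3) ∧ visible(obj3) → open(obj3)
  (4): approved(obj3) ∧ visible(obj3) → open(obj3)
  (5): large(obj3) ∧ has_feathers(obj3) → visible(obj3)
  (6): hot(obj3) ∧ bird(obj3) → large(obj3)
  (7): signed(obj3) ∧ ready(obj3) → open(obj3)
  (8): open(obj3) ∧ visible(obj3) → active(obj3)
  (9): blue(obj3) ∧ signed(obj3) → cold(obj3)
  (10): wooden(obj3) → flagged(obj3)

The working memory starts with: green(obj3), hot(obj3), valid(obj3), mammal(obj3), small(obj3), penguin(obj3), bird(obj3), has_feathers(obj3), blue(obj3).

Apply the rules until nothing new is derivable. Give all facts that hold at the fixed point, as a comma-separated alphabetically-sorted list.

Round 1: (1) [blue(obj3) ∧ valid(obj3) → ready(obj3)]; (2) [penguin(obj3) ∧ has_feathers(obj3) → signed(obj3)]; (6) [hot(obj3) ∧ bird(obj3) → large(obj3)]. Adds ready(obj3), signed(obj3), large(obj3).
Round 2: (5) [large(obj3) ∧ has_feathers(obj3) → visible(obj3)]; (7) [signed(obj3) ∧ ready(obj3) → open(obj3)]; (9) [blue(obj3) ∧ signed(obj3) → cold(obj3)]. Adds visible(obj3), open(obj3), cold(obj3).
Round 3: (8) [open(obj3) ∧ visible(obj3) → active(obj3)]. Adds active(obj3).

active(obj3), bird(obj3), blue(obj3), cold(obj3), green(obj3), has_feathers(obj3), hot(obj3), large(obj3), mammal(obj3), open(obj3), penguin(obj3), ready(obj3), signed(obj3), small(obj3), valid(obj3), visible(obj3)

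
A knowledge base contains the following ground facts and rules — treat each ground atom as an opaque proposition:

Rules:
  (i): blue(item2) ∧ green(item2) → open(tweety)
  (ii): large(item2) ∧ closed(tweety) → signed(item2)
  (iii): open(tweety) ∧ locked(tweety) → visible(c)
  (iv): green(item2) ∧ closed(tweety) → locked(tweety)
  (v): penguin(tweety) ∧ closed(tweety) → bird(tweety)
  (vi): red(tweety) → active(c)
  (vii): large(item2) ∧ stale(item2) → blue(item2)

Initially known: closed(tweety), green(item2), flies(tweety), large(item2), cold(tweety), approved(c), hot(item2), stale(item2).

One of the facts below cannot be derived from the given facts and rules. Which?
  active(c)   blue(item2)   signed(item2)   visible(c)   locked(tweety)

active(c)

Round 1 — (ii), (iv), (vii), derive signed(item2), locked(tweety), blue(item2).
Round 2 — (i), derive open(tweety).
Round 3 — (iii), derive visible(c).
Derived: signed(item2) (round 1), locked(tweety) (round 1), visible(c) (round 3), blue(item2) (round 1). active(c) never appears in any round.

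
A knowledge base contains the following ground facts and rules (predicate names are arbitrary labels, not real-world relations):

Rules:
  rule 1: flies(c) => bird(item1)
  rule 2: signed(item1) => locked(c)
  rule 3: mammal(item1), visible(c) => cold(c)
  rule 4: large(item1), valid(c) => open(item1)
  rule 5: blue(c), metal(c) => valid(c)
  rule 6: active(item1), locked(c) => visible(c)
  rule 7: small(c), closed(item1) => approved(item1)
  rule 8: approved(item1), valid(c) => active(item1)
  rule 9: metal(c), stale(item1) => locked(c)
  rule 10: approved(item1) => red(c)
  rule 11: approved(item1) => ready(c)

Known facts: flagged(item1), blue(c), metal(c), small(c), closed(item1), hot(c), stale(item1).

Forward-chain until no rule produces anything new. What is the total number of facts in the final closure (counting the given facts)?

14

Round 1 — rule 5, rule 7, rule 9, derive valid(c), approved(item1), locked(c).
Round 2 — rule 8, rule 10, rule 11, derive active(item1), red(c), ready(c).
Round 3 — rule 6, derive visible(c).
Closure: {active(item1), approved(item1), blue(c), closed(item1), flagged(item1), hot(c), locked(c), metal(c), ready(c), red(c), small(c), stale(item1), valid(c), visible(c)} — 14 facts.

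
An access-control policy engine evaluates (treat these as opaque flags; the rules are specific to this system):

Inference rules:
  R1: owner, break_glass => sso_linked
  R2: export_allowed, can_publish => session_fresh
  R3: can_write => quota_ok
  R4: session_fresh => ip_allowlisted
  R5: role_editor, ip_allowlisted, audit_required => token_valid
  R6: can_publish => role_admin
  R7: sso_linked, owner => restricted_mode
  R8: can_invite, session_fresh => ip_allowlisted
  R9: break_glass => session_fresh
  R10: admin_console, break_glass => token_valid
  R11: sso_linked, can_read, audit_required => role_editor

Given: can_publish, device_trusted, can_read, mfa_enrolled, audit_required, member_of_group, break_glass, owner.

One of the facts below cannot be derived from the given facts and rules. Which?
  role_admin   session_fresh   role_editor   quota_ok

quota_ok

Round 1: R1 [owner, break_glass => sso_linked]; R6 [can_publish => role_admin]; R9 [break_glass => session_fresh]. New: sso_linked, role_admin, session_fresh.
Round 2: R4 [session_fresh => ip_allowlisted]; R7 [sso_linked, owner => restricted_mode]; R11 [sso_linked, can_read, audit_required => role_editor]. New: ip_allowlisted, restricted_mode, role_editor.
Round 3: R5 [role_editor, ip_allowlisted, audit_required => token_valid]. New: token_valid.
Derived: session_fresh (round 1), role_editor (round 2), role_admin (round 1). quota_ok never appears in any round.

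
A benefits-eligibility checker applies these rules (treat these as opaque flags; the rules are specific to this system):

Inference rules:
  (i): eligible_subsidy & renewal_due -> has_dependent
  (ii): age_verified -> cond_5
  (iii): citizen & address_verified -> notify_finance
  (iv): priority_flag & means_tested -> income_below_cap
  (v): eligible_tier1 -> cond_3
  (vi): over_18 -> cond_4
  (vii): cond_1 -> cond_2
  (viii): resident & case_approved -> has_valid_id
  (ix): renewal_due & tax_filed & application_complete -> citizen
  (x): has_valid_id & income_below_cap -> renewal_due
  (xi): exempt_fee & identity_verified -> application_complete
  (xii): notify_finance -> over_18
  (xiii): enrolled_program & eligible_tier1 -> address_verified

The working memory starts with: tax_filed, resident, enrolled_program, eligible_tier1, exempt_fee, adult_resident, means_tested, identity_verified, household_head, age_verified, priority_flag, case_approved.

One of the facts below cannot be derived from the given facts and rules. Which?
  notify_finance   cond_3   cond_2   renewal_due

cond_2

[1] (ii) [age_verified -> cond_5]; (iv) [priority_flag & means_tested -> income_below_cap]; (v) [eligible_tier1 -> cond_3]; (viii) [resident & case_approved -> has_valid_id]; (xi) [exempt_fee & identity_verified -> application_complete]; (xiii) [enrolled_program & eligible_tier1 -> address_verified]. ⇒ new: cond_5, income_below_cap, cond_3, has_valid_id, application_complete, address_verified.
[2] (x) [has_valid_id & income_below_cap -> renewal_due]. ⇒ new: renewal_due.
[3] (ix) [renewal_due & tax_filed & application_complete -> citizen]. ⇒ new: citizen.
[4] (iii) [citizen & address_verified -> notify_finance]. ⇒ new: notify_finance.
[5] (xii) [notify_finance -> over_18]. ⇒ new: over_18.
[6] (vi) [over_18 -> cond_4]. ⇒ new: cond_4.
Derived: renewal_due (round 2), notify_finance (round 4), cond_3 (round 1). cond_2 never appears in any round.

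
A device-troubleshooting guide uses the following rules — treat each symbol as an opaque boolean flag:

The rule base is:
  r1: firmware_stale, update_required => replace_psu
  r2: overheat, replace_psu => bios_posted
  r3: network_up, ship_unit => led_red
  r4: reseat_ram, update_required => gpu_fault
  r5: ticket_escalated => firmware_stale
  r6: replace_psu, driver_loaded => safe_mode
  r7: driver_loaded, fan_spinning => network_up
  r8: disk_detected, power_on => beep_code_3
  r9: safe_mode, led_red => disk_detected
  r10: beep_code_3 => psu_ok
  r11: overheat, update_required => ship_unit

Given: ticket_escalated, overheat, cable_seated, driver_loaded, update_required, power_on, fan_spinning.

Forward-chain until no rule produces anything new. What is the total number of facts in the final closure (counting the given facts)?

17

Round 1: r5 [ticket_escalated => firmware_stale]; r7 [driver_loaded, fan_spinning => network_up]; r11 [overheat, update_required => ship_unit]. New: firmware_stale, network_up, ship_unit.
Round 2: r1 [firmware_stale, update_required => replace_psu]; r3 [network_up, ship_unit => led_red]. New: replace_psu, led_red.
Round 3: r2 [overheat, replace_psu => bios_posted]; r6 [replace_psu, driver_loaded => safe_mode]. New: bios_posted, safe_mode.
Round 4: r9 [safe_mode, led_red => disk_detected]. New: disk_detected.
Round 5: r8 [disk_detected, power_on => beep_code_3]. New: beep_code_3.
Round 6: r10 [beep_code_3 => psu_ok]. New: psu_ok.
Closure: {beep_code_3, bios_posted, cable_seated, disk_detected, driver_loaded, fan_spinning, firmware_stale, led_red, network_up, overheat, power_on, psu_ok, replace_psu, safe_mode, ship_unit, ticket_escalated, update_required} — 17 facts.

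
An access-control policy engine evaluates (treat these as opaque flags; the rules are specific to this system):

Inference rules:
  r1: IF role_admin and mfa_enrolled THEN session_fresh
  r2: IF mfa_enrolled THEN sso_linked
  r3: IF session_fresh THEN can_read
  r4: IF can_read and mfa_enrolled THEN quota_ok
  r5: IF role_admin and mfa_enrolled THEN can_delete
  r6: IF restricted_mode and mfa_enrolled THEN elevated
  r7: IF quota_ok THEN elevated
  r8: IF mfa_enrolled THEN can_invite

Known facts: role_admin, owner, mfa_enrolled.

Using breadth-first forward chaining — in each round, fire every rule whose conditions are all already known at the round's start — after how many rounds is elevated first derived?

4

Round 1 — r1, r2, r5, r8, derive session_fresh, sso_linked, can_delete, can_invite.
Round 2 — r3, derive can_read.
Round 3 — r4, derive quota_ok.
Round 4 — r7, derive elevated.
elevated first appears in round 4.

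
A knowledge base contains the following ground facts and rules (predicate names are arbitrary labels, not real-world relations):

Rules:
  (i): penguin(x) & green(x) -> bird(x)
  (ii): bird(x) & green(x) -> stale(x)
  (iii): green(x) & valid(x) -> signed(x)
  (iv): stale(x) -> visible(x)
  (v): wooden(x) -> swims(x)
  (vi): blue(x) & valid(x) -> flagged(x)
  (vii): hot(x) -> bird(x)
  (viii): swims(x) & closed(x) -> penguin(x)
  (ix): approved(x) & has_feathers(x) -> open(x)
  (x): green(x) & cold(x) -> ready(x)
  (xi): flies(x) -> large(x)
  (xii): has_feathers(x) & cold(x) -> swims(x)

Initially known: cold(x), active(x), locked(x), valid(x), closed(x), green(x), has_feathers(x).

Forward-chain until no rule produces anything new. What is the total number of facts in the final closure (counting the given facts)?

Round 1 — (iii), (x), (xii), derive signed(x), ready(x), swims(x).
Round 2 — (viii), derive penguin(x).
Round 3 — (i), derive bird(x).
Round 4 — (ii), derive stale(x).
Round 5 — (iv), derive visible(x).
Closure: {active(x), bird(x), closed(x), cold(x), green(x), has_feathers(x), locked(x), penguin(x), ready(x), signed(x), stale(x), swims(x), valid(x), visible(x)} — 14 facts.

14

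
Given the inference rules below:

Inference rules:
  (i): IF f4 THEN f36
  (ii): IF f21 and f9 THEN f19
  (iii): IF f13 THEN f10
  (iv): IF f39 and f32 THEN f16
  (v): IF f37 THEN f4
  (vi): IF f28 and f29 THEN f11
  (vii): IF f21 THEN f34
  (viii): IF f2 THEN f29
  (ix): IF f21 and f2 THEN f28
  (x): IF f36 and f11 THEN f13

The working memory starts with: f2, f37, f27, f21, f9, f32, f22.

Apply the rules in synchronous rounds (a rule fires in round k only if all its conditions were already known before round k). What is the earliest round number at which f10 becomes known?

Round 1: (ii) [IF f21 and f9 THEN f19]; (v) [IF f37 THEN f4]; (vii) [IF f21 THEN f34]; (viii) [IF f2 THEN f29]; (ix) [IF f21 and f2 THEN f28]. New: f19, f4, f34, f29, f28.
Round 2: (i) [IF f4 THEN f36]; (vi) [IF f28 and f29 THEN f11]. New: f36, f11.
Round 3: (x) [IF f36 and f11 THEN f13]. New: f13.
Round 4: (iii) [IF f13 THEN f10]. New: f10.
f10 first appears in round 4.

4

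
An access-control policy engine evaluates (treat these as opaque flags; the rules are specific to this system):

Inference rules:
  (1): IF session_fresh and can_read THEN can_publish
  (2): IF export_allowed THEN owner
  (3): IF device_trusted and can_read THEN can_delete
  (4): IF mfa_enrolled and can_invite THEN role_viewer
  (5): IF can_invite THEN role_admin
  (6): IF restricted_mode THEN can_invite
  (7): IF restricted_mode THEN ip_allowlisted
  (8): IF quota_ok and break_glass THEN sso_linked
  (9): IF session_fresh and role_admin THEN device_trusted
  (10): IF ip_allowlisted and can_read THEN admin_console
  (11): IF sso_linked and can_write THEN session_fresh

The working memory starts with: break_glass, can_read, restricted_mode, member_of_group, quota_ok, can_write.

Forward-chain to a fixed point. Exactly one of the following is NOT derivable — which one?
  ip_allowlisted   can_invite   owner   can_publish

owner

Round 1: (6) [IF restricted_mode THEN can_invite]; (7) [IF restricted_mode THEN ip_allowlisted]; (8) [IF quota_ok and break_glass THEN sso_linked]. New: can_invite, ip_allowlisted, sso_linked.
Round 2: (5) [IF can_invite THEN role_admin]; (10) [IF ip_allowlisted and can_read THEN admin_console]; (11) [IF sso_linked and can_write THEN session_fresh]. New: role_admin, admin_console, session_fresh.
Round 3: (1) [IF session_fresh and can_read THEN can_publish]; (9) [IF session_fresh and role_admin THEN device_trusted]. New: can_publish, device_trusted.
Round 4: (3) [IF device_trusted and can_read THEN can_delete]. New: can_delete.
Derived: ip_allowlisted (round 1), can_invite (round 1), can_publish (round 3). owner never appears in any round.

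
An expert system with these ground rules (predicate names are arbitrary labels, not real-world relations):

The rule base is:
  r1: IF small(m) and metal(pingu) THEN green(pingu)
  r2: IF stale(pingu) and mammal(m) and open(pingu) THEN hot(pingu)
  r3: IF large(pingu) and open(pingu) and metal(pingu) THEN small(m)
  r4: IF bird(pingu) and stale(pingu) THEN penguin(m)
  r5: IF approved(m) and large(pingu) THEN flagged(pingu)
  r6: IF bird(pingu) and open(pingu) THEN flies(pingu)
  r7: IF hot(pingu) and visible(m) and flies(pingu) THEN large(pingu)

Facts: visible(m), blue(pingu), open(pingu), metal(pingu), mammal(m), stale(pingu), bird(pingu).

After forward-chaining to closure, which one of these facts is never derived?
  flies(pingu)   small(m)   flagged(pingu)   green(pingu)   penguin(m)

Round 1: r2 [IF stale(pingu) and mammal(m) and open(pingu) THEN hot(pingu)]; r4 [IF bird(pingu) and stale(pingu) THEN penguin(m)]; r6 [IF bird(pingu) and open(pingu) THEN flies(pingu)]. New: hot(pingu), penguin(m), flies(pingu).
Round 2: r7 [IF hot(pingu) and visible(m) and flies(pingu) THEN large(pingu)]. New: large(pingu).
Round 3: r3 [IF large(pingu) and open(pingu) and metal(pingu) THEN small(m)]. New: small(m).
Round 4: r1 [IF small(m) and metal(pingu) THEN green(pingu)]. New: green(pingu).
Derived: small(m) (round 3), penguin(m) (round 1), green(pingu) (round 4), flies(pingu) (round 1). flagged(pingu) never appears in any round.

flagged(pingu)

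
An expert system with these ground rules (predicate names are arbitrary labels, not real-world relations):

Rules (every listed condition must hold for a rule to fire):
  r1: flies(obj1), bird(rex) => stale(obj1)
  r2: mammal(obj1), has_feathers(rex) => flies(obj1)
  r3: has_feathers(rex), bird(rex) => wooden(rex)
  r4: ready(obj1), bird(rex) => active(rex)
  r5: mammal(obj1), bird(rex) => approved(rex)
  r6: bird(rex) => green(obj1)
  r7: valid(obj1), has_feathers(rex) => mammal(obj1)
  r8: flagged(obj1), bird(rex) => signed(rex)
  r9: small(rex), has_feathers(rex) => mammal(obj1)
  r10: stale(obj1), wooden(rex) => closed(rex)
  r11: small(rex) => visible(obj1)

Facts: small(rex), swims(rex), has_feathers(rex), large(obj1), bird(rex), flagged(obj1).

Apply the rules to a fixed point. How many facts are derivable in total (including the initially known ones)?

15

Round 1: r3 [has_feathers(rex), bird(rex) => wooden(rex)]; r6 [bird(rex) => green(obj1)]; r8 [flagged(obj1), bird(rex) => signed(rex)]; r9 [small(rex), has_feathers(rex) => mammal(obj1)]; r11 [small(rex) => visible(obj1)]. Adds wooden(rex), green(obj1), signed(rex), mammal(obj1), visible(obj1).
Round 2: r2 [mammal(obj1), has_feathers(rex) => flies(obj1)]; r5 [mammal(obj1), bird(rex) => approved(rex)]. Adds flies(obj1), approved(rex).
Round 3: r1 [flies(obj1), bird(rex) => stale(obj1)]. Adds stale(obj1).
Round 4: r10 [stale(obj1), wooden(rex) => closed(rex)]. Adds closed(rex).
Closure: {approved(rex), bird(rex), closed(rex), flagged(obj1), flies(obj1), green(obj1), has_feathers(rex), large(obj1), mammal(obj1), signed(rex), small(rex), stale(obj1), swims(rex), visible(obj1), wooden(rex)} — 15 facts.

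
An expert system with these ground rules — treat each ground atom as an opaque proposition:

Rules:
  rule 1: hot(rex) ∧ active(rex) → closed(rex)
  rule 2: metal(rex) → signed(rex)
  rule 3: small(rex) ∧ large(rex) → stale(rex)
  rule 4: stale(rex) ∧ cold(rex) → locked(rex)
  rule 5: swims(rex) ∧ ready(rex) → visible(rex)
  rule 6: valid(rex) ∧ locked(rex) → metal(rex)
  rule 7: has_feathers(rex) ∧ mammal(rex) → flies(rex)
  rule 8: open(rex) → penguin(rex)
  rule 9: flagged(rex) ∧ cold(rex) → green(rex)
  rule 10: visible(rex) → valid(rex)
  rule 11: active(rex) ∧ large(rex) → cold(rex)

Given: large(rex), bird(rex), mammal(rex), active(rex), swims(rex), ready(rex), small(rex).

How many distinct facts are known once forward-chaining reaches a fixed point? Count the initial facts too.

14

Round 1 fires rule 3, rule 5, rule 11, giving stale(rex), visible(rex), cold(rex).
Round 2 fires rule 4, rule 10, giving locked(rex), valid(rex).
Round 3 fires rule 6, giving metal(rex).
Round 4 fires rule 2, giving signed(rex).
Closure: {active(rex), bird(rex), cold(rex), large(rex), locked(rex), mammal(rex), metal(rex), ready(rex), signed(rex), small(rex), stale(rex), swims(rex), valid(rex), visible(rex)} — 14 facts.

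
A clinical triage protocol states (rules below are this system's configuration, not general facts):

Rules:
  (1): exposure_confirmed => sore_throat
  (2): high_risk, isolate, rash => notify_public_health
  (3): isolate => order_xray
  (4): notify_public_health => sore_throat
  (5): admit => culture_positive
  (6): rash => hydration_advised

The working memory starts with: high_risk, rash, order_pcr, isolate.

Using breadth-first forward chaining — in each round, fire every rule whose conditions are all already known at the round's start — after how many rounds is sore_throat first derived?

2

Round 1 — (2), (3), (6), derive notify_public_health, order_xray, hydration_advised.
Round 2 — (4), derive sore_throat.
sore_throat first appears in round 2.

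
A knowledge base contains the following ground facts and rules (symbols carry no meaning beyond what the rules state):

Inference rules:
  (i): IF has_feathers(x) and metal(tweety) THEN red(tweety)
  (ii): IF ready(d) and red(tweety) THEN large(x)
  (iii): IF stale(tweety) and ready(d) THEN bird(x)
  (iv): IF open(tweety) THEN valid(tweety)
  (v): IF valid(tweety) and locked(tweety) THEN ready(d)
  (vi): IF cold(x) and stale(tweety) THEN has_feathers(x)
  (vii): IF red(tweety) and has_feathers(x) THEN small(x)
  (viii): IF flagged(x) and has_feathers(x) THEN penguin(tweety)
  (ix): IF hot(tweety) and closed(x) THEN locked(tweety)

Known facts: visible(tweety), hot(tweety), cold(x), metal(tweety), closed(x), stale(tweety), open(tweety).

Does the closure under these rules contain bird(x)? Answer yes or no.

Round 1: (iv) [IF open(tweety) THEN valid(tweety)]; (vi) [IF cold(x) and stale(tweety) THEN has_feathers(x)]; (ix) [IF hot(tweety) and closed(x) THEN locked(tweety)]. New: valid(tweety), has_feathers(x), locked(tweety).
Round 2: (i) [IF has_feathers(x) and metal(tweety) THEN red(tweety)]; (v) [IF valid(tweety) and locked(tweety) THEN ready(d)]. New: red(tweety), ready(d).
Round 3: (ii) [IF ready(d) and red(tweety) THEN large(x)]; (iii) [IF stale(tweety) and ready(d) THEN bird(x)]; (vii) [IF red(tweety) and has_feathers(x) THEN small(x)]. New: large(x), bird(x), small(x).
bird(x) appears in round 3, so it is derivable.

yes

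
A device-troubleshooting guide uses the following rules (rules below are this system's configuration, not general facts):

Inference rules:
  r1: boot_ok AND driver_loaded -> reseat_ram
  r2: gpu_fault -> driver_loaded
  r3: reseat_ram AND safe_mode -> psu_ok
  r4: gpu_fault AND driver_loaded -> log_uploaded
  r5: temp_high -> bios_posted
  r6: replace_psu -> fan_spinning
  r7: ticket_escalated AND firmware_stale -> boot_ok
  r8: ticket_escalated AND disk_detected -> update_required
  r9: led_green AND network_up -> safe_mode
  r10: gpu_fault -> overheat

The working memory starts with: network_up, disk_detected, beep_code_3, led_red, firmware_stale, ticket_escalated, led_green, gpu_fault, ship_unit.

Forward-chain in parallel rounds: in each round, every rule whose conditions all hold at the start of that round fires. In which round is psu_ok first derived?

[1] r2 [gpu_fault -> driver_loaded]; r7 [ticket_escalated AND firmware_stale -> boot_ok]; r8 [ticket_escalated AND disk_detected -> update_required]; r9 [led_green AND network_up -> safe_mode]; r10 [gpu_fault -> overheat]. ⇒ new: driver_loaded, boot_ok, update_required, safe_mode, overheat.
[2] r1 [boot_ok AND driver_loaded -> reseat_ram]; r4 [gpu_fault AND driver_loaded -> log_uploaded]. ⇒ new: reseat_ram, log_uploaded.
[3] r3 [reseat_ram AND safe_mode -> psu_ok]. ⇒ new: psu_ok.
psu_ok first appears in round 3.

3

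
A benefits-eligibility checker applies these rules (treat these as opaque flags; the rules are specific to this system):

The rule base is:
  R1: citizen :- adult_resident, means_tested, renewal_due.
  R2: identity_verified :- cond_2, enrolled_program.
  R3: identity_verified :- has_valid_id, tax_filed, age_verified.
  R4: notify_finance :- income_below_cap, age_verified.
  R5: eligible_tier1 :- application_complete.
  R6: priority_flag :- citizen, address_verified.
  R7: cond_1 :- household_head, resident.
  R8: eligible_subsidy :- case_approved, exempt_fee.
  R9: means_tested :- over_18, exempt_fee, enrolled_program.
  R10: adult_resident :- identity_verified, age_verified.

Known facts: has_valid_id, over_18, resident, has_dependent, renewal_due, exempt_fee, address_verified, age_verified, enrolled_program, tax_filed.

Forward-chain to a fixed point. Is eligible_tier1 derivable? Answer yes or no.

no

Round 1: R3 [identity_verified :- has_valid_id, tax_filed, age_verified.]; R9 [means_tested :- over_18, exempt_fee, enrolled_program.]. New: identity_verified, means_tested.
Round 2: R10 [adult_resident :- identity_verified, age_verified.]. New: adult_resident.
Round 3: R1 [citizen :- adult_resident, means_tested, renewal_due.]. New: citizen.
Round 4: R6 [priority_flag :- citizen, address_verified.]. New: priority_flag.
Fixed point reached. eligible_tier1 is concluded only by R5; R5 needs application_complete (never derived).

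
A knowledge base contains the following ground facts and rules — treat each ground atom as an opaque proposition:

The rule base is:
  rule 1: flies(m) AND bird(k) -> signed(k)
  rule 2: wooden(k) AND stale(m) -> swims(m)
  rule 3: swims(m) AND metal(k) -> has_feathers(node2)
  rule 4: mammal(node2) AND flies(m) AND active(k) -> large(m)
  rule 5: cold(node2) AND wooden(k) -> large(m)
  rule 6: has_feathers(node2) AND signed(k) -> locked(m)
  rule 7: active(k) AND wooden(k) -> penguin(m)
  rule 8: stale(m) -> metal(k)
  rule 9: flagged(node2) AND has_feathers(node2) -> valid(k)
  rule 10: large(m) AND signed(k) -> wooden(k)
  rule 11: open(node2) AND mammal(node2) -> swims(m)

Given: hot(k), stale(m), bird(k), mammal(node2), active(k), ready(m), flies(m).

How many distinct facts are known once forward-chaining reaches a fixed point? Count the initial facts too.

[1] rule 1 [flies(m) AND bird(k) -> signed(k)]; rule 4 [mammal(node2) AND flies(m) AND active(k) -> large(m)]; rule 8 [stale(m) -> metal(k)]. ⇒ new: signed(k), large(m), metal(k).
[2] rule 10 [large(m) AND signed(k) -> wooden(k)]. ⇒ new: wooden(k).
[3] rule 2 [wooden(k) AND stale(m) -> swims(m)]; rule 7 [active(k) AND wooden(k) -> penguin(m)]. ⇒ new: swims(m), penguin(m).
[4] rule 3 [swims(m) AND metal(k) -> has_feathers(node2)]. ⇒ new: has_feathers(node2).
[5] rule 6 [has_feathers(node2) AND signed(k) -> locked(m)]. ⇒ new: locked(m).
Closure: {active(k), bird(k), flies(m), has_feathers(node2), hot(k), large(m), locked(m), mammal(node2), metal(k), penguin(m), ready(m), signed(k), stale(m), swims(m), wooden(k)} — 15 facts.

15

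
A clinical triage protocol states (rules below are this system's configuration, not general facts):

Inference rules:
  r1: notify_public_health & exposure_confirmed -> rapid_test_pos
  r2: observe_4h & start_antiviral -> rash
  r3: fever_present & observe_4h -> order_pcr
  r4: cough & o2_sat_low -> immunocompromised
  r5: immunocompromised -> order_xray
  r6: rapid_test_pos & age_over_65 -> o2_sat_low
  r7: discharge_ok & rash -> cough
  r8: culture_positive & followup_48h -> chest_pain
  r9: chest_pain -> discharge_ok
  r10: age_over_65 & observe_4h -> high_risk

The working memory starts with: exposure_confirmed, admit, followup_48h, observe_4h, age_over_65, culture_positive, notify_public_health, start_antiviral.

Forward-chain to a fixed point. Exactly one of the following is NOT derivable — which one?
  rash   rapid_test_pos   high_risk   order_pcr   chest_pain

Round 1 fires r1, r2, r8, r10, giving rapid_test_pos, rash, chest_pain, high_risk.
Round 2 fires r6, r9, giving o2_sat_low, discharge_ok.
Round 3 fires r7, giving cough.
Round 4 fires r4, giving immunocompromised.
Round 5 fires r5, giving order_xray.
Derived: chest_pain (round 1), high_risk (round 1), rash (round 1), rapid_test_pos (round 1). order_pcr never appears in any round.

order_pcr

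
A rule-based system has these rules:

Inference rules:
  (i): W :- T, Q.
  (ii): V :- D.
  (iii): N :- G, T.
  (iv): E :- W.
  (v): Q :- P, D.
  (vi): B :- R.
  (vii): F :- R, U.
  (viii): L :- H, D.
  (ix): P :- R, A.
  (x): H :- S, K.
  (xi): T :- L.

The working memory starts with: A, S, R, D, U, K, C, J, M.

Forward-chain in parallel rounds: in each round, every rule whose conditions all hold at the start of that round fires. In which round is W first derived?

4

[1] (ii) [V :- D.]; (vi) [B :- R.]; (vii) [F :- R, U.]; (ix) [P :- R, A.]; (x) [H :- S, K.]. ⇒ new: V, B, F, P, H.
[2] (v) [Q :- P, D.]; (viii) [L :- H, D.]. ⇒ new: Q, L.
[3] (xi) [T :- L.]. ⇒ new: T.
[4] (i) [W :- T, Q.]. ⇒ new: W.
W first appears in round 4.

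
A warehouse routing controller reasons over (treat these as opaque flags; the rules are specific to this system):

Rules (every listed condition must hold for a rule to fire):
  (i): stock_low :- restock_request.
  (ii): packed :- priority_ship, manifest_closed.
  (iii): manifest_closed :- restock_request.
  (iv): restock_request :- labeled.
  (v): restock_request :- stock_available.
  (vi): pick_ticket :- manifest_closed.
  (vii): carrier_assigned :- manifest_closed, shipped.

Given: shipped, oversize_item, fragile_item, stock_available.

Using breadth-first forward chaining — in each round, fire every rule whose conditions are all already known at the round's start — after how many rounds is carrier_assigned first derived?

3

Round 1 fires (v), giving restock_request.
Round 2 fires (i), (iii), giving stock_low, manifest_closed.
Round 3 fires (vi), (vii), giving pick_ticket, carrier_assigned.
carrier_assigned first appears in round 3.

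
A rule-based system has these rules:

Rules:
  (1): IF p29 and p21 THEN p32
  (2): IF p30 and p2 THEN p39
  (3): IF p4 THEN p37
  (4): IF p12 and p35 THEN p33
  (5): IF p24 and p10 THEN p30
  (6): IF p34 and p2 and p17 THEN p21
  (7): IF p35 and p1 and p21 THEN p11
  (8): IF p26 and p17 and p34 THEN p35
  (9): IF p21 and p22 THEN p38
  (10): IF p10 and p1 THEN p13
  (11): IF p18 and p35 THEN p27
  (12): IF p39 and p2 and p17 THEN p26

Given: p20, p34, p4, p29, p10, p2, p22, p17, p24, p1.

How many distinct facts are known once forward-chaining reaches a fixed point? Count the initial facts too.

20

Round 1 fires (3), (5), (6), (10), giving p37, p30, p21, p13.
Round 2 fires (1), (2), (9), giving p32, p39, p38.
Round 3 fires (12), giving p26.
Round 4 fires (8), giving p35.
Round 5 fires (7), giving p11.
Closure: {p1, p10, p11, p13, p17, p2, p20, p21, p22, p24, p26, p29, p30, p32, p34, p35, p37, p38, p39, p4} — 20 facts.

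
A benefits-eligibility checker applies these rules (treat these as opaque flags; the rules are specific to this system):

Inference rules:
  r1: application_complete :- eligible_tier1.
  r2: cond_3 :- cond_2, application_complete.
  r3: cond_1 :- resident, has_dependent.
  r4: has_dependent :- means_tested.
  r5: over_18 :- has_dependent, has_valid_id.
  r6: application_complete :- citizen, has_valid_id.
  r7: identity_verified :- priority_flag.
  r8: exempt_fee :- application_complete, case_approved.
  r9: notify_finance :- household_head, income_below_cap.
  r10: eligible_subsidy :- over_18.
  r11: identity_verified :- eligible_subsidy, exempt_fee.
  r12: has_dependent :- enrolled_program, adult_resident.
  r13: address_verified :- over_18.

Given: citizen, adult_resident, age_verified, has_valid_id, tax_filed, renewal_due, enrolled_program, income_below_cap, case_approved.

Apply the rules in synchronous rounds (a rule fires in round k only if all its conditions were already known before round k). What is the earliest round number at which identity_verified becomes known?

Round 1: r6 [application_complete :- citizen, has_valid_id.]; r12 [has_dependent :- enrolled_program, adult_resident.]. Adds application_complete, has_dependent.
Round 2: r5 [over_18 :- has_dependent, has_valid_id.]; r8 [exempt_fee :- application_complete, case_approved.]. Adds over_18, exempt_fee.
Round 3: r10 [eligible_subsidy :- over_18.]; r13 [address_verified :- over_18.]. Adds eligible_subsidy, address_verified.
Round 4: r11 [identity_verified :- eligible_subsidy, exempt_fee.]. Adds identity_verified.
identity_verified first appears in round 4.

4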